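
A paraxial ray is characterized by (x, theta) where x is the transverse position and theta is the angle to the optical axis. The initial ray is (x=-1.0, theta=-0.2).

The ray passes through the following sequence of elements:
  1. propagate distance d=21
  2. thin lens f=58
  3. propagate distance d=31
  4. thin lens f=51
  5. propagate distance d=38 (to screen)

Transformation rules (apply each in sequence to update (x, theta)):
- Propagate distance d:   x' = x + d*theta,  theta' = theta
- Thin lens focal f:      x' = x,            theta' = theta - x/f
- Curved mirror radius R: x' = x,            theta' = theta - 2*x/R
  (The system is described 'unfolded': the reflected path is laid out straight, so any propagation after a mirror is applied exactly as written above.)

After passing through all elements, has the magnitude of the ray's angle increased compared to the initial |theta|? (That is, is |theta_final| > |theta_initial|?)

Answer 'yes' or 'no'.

Answer: no

Derivation:
Initial: x=-1.0000 theta=-0.2000
After 1 (propagate distance d=21): x=-5.2000 theta=-0.2000
After 2 (thin lens f=58): x=-5.2000 theta=-16/145 (≈-0.1103)
After 3 (propagate distance d=31): x=-250/29 (≈-8.6207) theta=-16/145 (≈-0.1103)
After 4 (thin lens f=51): x=-250/29 (≈-8.6207) theta=434/7395 (≈0.0587)
After 5 (propagate distance d=38 (to screen)): x=-47258/7395 (≈-6.3905) theta=434/7395 (≈0.0587)
|theta_initial|=0.2000 |theta_final|=434/7395 (≈0.0587) -> not increased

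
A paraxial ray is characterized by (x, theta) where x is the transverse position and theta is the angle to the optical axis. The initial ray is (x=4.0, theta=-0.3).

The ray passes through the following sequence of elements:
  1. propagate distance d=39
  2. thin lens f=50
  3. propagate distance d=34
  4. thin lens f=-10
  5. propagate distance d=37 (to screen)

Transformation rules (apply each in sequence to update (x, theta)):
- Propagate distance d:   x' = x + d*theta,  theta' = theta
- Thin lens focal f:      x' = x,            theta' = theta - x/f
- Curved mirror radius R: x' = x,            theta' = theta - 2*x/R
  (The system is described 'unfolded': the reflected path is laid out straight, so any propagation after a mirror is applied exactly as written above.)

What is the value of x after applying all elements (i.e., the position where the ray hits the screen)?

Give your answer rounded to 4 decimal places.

Initial: x=4.0000 theta=-0.3000
After 1 (propagate distance d=39): x=-7.7000 theta=-0.3000
After 2 (thin lens f=50): x=-7.7000 theta=-0.1460
After 3 (propagate distance d=34): x=-12.6640 theta=-0.1460
After 4 (thin lens f=-10): x=-12.6640 theta=-1.4124
After 5 (propagate distance d=37 (to screen)): x=-64.9228 theta=-1.4124
Rounded to 4 decimal places: x = -64.9228

Answer: -64.9228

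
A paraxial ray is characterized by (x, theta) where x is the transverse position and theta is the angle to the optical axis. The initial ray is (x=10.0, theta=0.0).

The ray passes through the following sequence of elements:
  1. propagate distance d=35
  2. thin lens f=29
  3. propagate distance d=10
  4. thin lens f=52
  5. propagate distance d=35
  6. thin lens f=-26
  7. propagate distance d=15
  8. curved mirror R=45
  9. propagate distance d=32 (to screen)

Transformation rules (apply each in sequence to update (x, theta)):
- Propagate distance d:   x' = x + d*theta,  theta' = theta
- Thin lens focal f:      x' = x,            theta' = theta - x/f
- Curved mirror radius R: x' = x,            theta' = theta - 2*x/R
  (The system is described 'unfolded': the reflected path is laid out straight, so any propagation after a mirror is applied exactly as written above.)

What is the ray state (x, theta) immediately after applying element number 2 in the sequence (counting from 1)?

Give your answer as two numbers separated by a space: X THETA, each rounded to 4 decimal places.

Initial: x=10.0000 theta=0.0000
After 1 (propagate distance d=35): x=10.0000 theta=0.0000
After 2 (thin lens f=29): x=10.0000 theta=-10/29 (≈-0.3448)
Rounded to 4 decimal places: x = 10.0000, theta = -0.3448

Answer: 10.0000 -0.3448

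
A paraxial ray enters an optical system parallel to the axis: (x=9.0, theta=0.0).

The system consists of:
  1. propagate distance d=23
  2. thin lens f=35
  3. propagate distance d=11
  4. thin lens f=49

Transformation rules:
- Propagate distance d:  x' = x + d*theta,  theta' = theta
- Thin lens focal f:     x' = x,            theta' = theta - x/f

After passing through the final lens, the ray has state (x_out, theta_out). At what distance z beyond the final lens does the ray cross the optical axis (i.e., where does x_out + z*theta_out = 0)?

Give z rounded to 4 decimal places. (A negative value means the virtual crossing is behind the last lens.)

Initial: x=9.0000 theta=0.0000
After 1 (propagate distance d=23): x=9.0000 theta=0.0000
After 2 (thin lens f=35): x=9.0000 theta=-9/35 (≈-0.2571)
After 3 (propagate distance d=11): x=216/35 (≈6.1714) theta=-9/35 (≈-0.2571)
After 4 (thin lens f=49): x=216/35 (≈6.1714) theta=-657/1715 (≈-0.3831)
z_focus = -x_out/theta_out = -(216/35)/(-657/1715) = 1176/73 ≈ 16.1096
Rounded to 4 decimal places: z = 16.1096

Answer: 16.1096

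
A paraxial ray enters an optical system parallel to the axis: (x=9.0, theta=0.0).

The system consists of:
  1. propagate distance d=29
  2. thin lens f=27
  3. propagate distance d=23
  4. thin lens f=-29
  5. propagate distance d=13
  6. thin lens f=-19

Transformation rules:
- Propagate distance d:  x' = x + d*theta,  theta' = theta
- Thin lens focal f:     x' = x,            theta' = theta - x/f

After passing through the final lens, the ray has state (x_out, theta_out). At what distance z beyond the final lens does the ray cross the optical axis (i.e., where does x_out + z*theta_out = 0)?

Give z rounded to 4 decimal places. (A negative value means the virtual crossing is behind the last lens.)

Answer: -5.8056

Derivation:
Initial: x=9.0000 theta=0.0000
After 1 (propagate distance d=29): x=9.0000 theta=0.0000
After 2 (thin lens f=27): x=9.0000 theta=-1/3 (≈-0.3333)
After 3 (propagate distance d=23): x=4/3 (≈1.3333) theta=-1/3 (≈-0.3333)
After 4 (thin lens f=-29): x=4/3 (≈1.3333) theta=-25/87 (≈-0.2874)
After 5 (propagate distance d=13): x=-209/87 (≈-2.4023) theta=-25/87 (≈-0.2874)
After 6 (thin lens f=-19): x=-209/87 (≈-2.4023) theta=-12/29 (≈-0.4138)
z_focus = -x_out/theta_out = -(-209/87)/(-12/29) = -209/36 ≈ -5.8056
Rounded to 4 decimal places: z = -5.8056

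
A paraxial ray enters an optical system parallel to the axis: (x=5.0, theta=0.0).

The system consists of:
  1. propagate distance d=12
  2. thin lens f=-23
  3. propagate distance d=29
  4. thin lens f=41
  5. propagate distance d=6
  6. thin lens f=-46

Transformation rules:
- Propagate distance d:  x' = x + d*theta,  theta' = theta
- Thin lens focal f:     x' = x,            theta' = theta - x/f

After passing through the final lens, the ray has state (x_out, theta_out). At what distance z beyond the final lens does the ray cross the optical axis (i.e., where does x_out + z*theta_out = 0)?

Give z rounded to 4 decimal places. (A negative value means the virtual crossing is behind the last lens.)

Initial: x=5.0000 theta=0.0000
After 1 (propagate distance d=12): x=5.0000 theta=0.0000
After 2 (thin lens f=-23): x=5.0000 theta=5/23 (≈0.2174)
After 3 (propagate distance d=29): x=260/23 (≈11.3043) theta=5/23 (≈0.2174)
After 4 (thin lens f=41): x=260/23 (≈11.3043) theta=-55/943 (≈-0.0583)
After 5 (propagate distance d=6): x=10330/943 (≈10.9544) theta=-55/943 (≈-0.0583)
After 6 (thin lens f=-46): x=10330/943 (≈10.9544) theta=3900/21689 (≈0.1798)
z_focus = -x_out/theta_out = -(10330/943)/(3900/21689) = -23759/390 ≈ -60.9205
Rounded to 4 decimal places: z = -60.9205

Answer: -60.9205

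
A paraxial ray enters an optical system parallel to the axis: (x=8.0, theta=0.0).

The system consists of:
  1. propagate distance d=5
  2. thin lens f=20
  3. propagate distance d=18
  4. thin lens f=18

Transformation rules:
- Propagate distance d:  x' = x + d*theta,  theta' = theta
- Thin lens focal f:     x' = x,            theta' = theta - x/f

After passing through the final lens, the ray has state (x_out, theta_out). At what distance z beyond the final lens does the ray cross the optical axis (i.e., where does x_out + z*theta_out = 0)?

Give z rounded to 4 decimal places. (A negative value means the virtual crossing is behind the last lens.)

Answer: 1.8000

Derivation:
Initial: x=8.0000 theta=0.0000
After 1 (propagate distance d=5): x=8.0000 theta=0.0000
After 2 (thin lens f=20): x=8.0000 theta=-0.4000
After 3 (propagate distance d=18): x=0.8000 theta=-0.4000
After 4 (thin lens f=18): x=0.8000 theta=-4/9 (≈-0.4444)
z_focus = -x_out/theta_out = -(0.8000)/(-4/9) = 1.8000
Rounded to 4 decimal places: z = 1.8000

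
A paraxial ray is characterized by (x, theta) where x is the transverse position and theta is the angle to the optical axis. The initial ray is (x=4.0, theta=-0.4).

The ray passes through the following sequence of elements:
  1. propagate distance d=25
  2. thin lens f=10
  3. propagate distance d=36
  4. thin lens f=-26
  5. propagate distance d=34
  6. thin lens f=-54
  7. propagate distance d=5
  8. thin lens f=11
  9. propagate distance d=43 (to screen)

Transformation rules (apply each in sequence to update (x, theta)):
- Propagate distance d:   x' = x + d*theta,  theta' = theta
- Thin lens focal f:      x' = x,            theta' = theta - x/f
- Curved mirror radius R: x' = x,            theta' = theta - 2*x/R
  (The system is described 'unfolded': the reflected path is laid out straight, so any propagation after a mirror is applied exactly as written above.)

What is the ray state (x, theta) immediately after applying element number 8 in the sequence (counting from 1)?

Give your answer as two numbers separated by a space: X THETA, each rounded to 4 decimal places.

Initial: x=4.0000 theta=-0.4000
After 1 (propagate distance d=25): x=-6.0000 theta=-0.4000
After 2 (thin lens f=10): x=-6.0000 theta=0.2000
After 3 (propagate distance d=36): x=1.2000 theta=0.2000
After 4 (thin lens f=-26): x=1.2000 theta=16/65 (≈0.2462)
After 5 (propagate distance d=34): x=622/65 (≈9.5692) theta=16/65 (≈0.2462)
After 6 (thin lens f=-54): x=622/65 (≈9.5692) theta=743/1755 (≈0.4234)
After 7 (propagate distance d=5): x=20509/1755 (≈11.6860) theta=743/1755 (≈0.4234)
After 8 (thin lens f=11): x=20509/1755 (≈11.6860) theta=-4112/6435 (≈-0.6390)
Rounded to 4 decimal places: x = 11.6860, theta = -0.6390

Answer: 11.6860 -0.6390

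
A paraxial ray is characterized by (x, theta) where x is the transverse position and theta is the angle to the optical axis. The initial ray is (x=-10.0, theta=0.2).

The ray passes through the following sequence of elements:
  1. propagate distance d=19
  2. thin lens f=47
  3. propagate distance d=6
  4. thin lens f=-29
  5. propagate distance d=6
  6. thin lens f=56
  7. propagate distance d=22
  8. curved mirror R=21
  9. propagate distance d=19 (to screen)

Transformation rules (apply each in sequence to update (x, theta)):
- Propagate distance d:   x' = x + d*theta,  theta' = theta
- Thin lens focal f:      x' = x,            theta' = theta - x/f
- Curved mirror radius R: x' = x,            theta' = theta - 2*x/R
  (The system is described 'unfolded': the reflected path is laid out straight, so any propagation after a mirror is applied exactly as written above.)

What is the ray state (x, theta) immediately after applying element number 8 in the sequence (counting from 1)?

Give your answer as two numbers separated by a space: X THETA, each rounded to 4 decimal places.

Answer: 2.2348 0.0291

Derivation:
Initial: x=-10.0000 theta=0.2000
After 1 (propagate distance d=19): x=-6.2000 theta=0.2000
After 2 (thin lens f=47): x=-6.2000 theta=78/235 (≈0.3319)
After 3 (propagate distance d=6): x=-989/235 (≈-4.2085) theta=78/235 (≈0.3319)
After 4 (thin lens f=-29): x=-989/235 (≈-4.2085) theta=1273/6815 (≈0.1868)
After 5 (propagate distance d=6): x=-21043/6815 (≈-3.0877) theta=1273/6815 (≈0.1868)
After 6 (thin lens f=56): x=-21043/6815 (≈-3.0877) theta=92331/381640 (≈0.2419)
After 7 (propagate distance d=22): x=426437/190820 (≈2.2348) theta=92331/381640 (≈0.2419)
After 8 (curved mirror R=21): x=426437/190820 (≈2.2348) theta=233203/8014440 (≈0.0291)
Rounded to 4 decimal places: x = 2.2348, theta = 0.0291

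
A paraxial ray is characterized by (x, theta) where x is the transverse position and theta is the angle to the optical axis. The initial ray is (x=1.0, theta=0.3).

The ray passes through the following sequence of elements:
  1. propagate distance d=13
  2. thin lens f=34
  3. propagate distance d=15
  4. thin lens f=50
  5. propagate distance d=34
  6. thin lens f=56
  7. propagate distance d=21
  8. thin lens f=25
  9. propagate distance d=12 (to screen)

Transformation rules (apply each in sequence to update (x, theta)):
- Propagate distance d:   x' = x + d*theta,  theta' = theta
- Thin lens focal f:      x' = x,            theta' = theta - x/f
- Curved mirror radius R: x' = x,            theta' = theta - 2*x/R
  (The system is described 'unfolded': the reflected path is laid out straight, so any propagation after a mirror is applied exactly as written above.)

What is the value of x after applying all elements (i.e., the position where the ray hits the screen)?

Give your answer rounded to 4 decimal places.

Initial: x=1.0000 theta=0.3000
After 1 (propagate distance d=13): x=4.9000 theta=0.3000
After 2 (thin lens f=34): x=4.9000 theta=53/340 (≈0.1559)
After 3 (propagate distance d=15): x=2461/340 (≈7.2382) theta=53/340 (≈0.1559)
After 4 (thin lens f=50): x=2461/340 (≈7.2382) theta=189/17000 (≈0.0111)
After 5 (propagate distance d=34): x=32369/4250 (≈7.6162) theta=189/17000 (≈0.0111)
After 6 (thin lens f=56): x=32369/4250 (≈7.6162) theta=-29723/238000 (≈-0.1249)
After 7 (propagate distance d=21): x=169783/34000 (≈4.9936) theta=-29723/238000 (≈-0.1249)
After 8 (thin lens f=25): x=169783/34000 (≈4.9936) theta=-482889/1487500 (≈-0.3246)
After 9 (propagate distance d=12 (to screen)): x=6533353/5950000 (≈1.0980) theta=-482889/1487500 (≈-0.3246)
Rounded to 4 decimal places: x = 1.0980

Answer: 1.0980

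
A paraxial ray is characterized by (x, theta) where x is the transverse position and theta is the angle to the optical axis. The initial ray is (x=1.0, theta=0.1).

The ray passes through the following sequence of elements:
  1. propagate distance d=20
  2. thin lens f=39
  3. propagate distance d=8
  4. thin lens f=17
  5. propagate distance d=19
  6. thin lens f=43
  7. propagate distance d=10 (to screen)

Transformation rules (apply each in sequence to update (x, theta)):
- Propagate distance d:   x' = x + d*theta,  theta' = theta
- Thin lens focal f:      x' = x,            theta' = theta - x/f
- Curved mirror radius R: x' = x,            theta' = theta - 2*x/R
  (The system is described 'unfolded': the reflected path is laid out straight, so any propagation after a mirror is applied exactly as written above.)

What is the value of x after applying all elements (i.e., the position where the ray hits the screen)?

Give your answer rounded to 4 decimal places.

Answer: -1.5936

Derivation:
Initial: x=1.0000 theta=0.1000
After 1 (propagate distance d=20): x=3.0000 theta=0.1000
After 2 (thin lens f=39): x=3.0000 theta=3/130 (≈0.0231)
After 3 (propagate distance d=8): x=207/65 (≈3.1846) theta=3/130 (≈0.0231)
After 4 (thin lens f=17): x=207/65 (≈3.1846) theta=-363/2210 (≈-0.1643)
After 5 (propagate distance d=19): x=141/2210 (≈0.0638) theta=-363/2210 (≈-0.1643)
After 6 (thin lens f=43): x=141/2210 (≈0.0638) theta=-1575/9503 (≈-0.1657)
After 7 (propagate distance d=10 (to screen)): x=-11649/7310 (≈-1.5936) theta=-1575/9503 (≈-0.1657)
Rounded to 4 decimal places: x = -1.5936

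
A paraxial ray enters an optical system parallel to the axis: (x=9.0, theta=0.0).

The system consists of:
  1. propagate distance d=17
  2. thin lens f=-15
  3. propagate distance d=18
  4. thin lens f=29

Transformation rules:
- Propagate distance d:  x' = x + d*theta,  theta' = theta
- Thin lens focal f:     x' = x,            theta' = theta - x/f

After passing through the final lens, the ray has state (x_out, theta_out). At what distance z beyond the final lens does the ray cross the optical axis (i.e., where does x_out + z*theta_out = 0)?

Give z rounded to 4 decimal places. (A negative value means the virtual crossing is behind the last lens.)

Initial: x=9.0000 theta=0.0000
After 1 (propagate distance d=17): x=9.0000 theta=0.0000
After 2 (thin lens f=-15): x=9.0000 theta=0.6000
After 3 (propagate distance d=18): x=19.8000 theta=0.6000
After 4 (thin lens f=29): x=19.8000 theta=-12/145 (≈-0.0828)
z_focus = -x_out/theta_out = -(19.8000)/(-12/145) = 239.2500
Rounded to 4 decimal places: z = 239.2500

Answer: 239.2500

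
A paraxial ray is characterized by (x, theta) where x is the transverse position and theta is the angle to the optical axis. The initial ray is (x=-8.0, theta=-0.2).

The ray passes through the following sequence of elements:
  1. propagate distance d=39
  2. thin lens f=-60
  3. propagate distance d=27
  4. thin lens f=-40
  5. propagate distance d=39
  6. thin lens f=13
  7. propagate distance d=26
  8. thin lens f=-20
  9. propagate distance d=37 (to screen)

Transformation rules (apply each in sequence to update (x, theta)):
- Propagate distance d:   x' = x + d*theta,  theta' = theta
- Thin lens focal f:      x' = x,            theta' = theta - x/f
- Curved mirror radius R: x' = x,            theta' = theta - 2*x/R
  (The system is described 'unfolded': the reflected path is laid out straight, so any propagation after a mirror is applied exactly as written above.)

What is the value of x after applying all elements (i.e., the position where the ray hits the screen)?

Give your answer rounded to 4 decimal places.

Initial: x=-8.0000 theta=-0.2000
After 1 (propagate distance d=39): x=-15.8000 theta=-0.2000
After 2 (thin lens f=-60): x=-15.8000 theta=-139/300 (≈-0.4633)
After 3 (propagate distance d=27): x=-28.3100 theta=-139/300 (≈-0.4633)
After 4 (thin lens f=-40): x=-28.3100 theta=-14053/12000 (≈-1.1711)
After 5 (propagate distance d=39): x=-295929/4000 (≈-73.9823) theta=-14053/12000 (≈-1.1711)
After 6 (thin lens f=13): x=-295929/4000 (≈-73.9823) theta=352549/78000 (≈4.5199)
After 7 (propagate distance d=26): x=522409/12000 (≈43.5341) theta=352549/78000 (≈4.5199)
After 8 (thin lens f=-20): x=522409/12000 (≈43.5341) theta=20893277/3120000 (≈6.6966)
After 9 (propagate distance d=37 (to screen)): x=908877589/3120000 (≈291.3069) theta=20893277/3120000 (≈6.6966)
Rounded to 4 decimal places: x = 291.3069

Answer: 291.3069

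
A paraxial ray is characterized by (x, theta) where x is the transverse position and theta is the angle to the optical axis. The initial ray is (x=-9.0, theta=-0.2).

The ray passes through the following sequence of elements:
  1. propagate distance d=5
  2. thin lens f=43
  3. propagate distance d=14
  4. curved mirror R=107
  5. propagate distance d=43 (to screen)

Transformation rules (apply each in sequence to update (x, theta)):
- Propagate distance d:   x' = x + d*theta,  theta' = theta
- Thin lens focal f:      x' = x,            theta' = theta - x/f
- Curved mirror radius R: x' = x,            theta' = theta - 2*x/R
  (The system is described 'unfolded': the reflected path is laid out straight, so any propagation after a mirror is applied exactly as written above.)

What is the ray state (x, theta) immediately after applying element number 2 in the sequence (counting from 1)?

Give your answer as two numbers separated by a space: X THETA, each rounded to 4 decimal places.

Answer: -10.0000 0.0326

Derivation:
Initial: x=-9.0000 theta=-0.2000
After 1 (propagate distance d=5): x=-10.0000 theta=-0.2000
After 2 (thin lens f=43): x=-10.0000 theta=7/215 (≈0.0326)
Rounded to 4 decimal places: x = -10.0000, theta = 0.0326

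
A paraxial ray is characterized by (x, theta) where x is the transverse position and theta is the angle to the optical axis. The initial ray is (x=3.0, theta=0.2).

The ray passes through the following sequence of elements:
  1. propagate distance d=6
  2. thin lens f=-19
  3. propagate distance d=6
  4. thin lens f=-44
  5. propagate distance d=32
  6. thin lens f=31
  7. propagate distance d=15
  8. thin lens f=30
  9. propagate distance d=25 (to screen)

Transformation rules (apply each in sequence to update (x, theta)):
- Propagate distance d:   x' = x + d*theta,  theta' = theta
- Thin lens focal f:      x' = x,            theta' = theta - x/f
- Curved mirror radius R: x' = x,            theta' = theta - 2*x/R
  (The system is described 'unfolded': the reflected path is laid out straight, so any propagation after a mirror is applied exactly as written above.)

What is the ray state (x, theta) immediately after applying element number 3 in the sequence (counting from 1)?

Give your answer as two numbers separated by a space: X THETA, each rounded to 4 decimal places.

Answer: 6.7263 0.4211

Derivation:
Initial: x=3.0000 theta=0.2000
After 1 (propagate distance d=6): x=4.2000 theta=0.2000
After 2 (thin lens f=-19): x=4.2000 theta=8/19 (≈0.4211)
After 3 (propagate distance d=6): x=639/95 (≈6.7263) theta=8/19 (≈0.4211)
Rounded to 4 decimal places: x = 6.7263, theta = 0.4211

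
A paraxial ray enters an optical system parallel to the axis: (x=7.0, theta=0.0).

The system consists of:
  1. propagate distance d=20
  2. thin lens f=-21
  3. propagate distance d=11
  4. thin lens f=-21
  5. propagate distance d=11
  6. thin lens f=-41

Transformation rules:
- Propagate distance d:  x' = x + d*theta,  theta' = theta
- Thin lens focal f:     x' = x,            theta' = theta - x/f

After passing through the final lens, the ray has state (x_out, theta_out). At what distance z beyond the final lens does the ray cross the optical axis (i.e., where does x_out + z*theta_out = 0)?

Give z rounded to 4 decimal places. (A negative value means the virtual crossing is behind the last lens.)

Initial: x=7.0000 theta=0.0000
After 1 (propagate distance d=20): x=7.0000 theta=0.0000
After 2 (thin lens f=-21): x=7.0000 theta=1/3 (≈0.3333)
After 3 (propagate distance d=11): x=32/3 (≈10.6667) theta=1/3 (≈0.3333)
After 4 (thin lens f=-21): x=32/3 (≈10.6667) theta=53/63 (≈0.8413)
After 5 (propagate distance d=11): x=1255/63 (≈19.9206) theta=53/63 (≈0.8413)
After 6 (thin lens f=-41): x=1255/63 (≈19.9206) theta=3428/2583 (≈1.3271)
z_focus = -x_out/theta_out = -(1255/63)/(3428/2583) = -51455/3428 ≈ -15.0102
Rounded to 4 decimal places: z = -15.0102

Answer: -15.0102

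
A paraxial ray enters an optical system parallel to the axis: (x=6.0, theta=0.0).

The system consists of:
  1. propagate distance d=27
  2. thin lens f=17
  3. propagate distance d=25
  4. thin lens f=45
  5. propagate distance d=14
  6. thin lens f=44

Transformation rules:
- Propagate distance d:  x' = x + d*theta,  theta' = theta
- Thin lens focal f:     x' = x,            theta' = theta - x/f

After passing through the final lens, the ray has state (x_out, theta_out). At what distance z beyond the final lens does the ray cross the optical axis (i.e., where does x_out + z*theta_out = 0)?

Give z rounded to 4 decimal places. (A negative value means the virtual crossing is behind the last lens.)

Answer: -51.5093

Derivation:
Initial: x=6.0000 theta=0.0000
After 1 (propagate distance d=27): x=6.0000 theta=0.0000
After 2 (thin lens f=17): x=6.0000 theta=-6/17 (≈-0.3529)
After 3 (propagate distance d=25): x=-48/17 (≈-2.8235) theta=-6/17 (≈-0.3529)
After 4 (thin lens f=45): x=-48/17 (≈-2.8235) theta=-74/255 (≈-0.2902)
After 5 (propagate distance d=14): x=-1756/255 (≈-6.8863) theta=-74/255 (≈-0.2902)
After 6 (thin lens f=44): x=-1756/255 (≈-6.8863) theta=-25/187 (≈-0.1337)
z_focus = -x_out/theta_out = -(-1756/255)/(-25/187) = -19316/375 ≈ -51.5093
Rounded to 4 decimal places: z = -51.5093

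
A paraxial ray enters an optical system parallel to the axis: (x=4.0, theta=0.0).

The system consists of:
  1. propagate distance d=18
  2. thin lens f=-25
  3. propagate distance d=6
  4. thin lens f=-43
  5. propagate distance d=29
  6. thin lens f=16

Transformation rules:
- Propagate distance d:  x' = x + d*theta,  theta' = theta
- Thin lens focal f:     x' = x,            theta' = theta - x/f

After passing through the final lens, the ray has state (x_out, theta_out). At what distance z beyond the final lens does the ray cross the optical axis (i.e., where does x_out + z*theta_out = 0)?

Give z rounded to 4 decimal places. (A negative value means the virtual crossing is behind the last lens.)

Initial: x=4.0000 theta=0.0000
After 1 (propagate distance d=18): x=4.0000 theta=0.0000
After 2 (thin lens f=-25): x=4.0000 theta=0.1600
After 3 (propagate distance d=6): x=4.9600 theta=0.1600
After 4 (thin lens f=-43): x=4.9600 theta=296/1075 (≈0.2753)
After 5 (propagate distance d=29): x=13916/1075 (≈12.9451) theta=296/1075 (≈0.2753)
After 6 (thin lens f=16): x=13916/1075 (≈12.9451) theta=-459/860 (≈-0.5337)
z_focus = -x_out/theta_out = -(13916/1075)/(-459/860) = 55664/2295 ≈ 24.2545
Rounded to 4 decimal places: z = 24.2545

Answer: 24.2545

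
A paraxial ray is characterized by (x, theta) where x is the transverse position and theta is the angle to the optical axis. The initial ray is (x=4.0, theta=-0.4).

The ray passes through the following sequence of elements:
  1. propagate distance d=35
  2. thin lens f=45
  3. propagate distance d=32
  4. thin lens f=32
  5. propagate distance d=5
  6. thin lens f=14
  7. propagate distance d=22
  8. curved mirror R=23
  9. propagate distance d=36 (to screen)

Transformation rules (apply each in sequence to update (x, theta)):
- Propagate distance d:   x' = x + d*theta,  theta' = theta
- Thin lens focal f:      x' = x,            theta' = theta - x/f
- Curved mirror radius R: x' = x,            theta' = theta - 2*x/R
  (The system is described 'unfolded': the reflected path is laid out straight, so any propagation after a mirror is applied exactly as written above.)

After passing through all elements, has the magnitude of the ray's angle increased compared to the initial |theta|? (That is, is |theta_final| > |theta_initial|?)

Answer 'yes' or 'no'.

Initial: x=4.0000 theta=-0.4000
After 1 (propagate distance d=35): x=-10.0000 theta=-0.4000
After 2 (thin lens f=45): x=-10.0000 theta=-8/45 (≈-0.1778)
After 3 (propagate distance d=32): x=-706/45 (≈-15.6889) theta=-8/45 (≈-0.1778)
After 4 (thin lens f=32): x=-706/45 (≈-15.6889) theta=0.3125
After 5 (propagate distance d=5): x=-10171/720 (≈-14.1264) theta=0.3125
After 6 (thin lens f=14): x=-10171/720 (≈-14.1264) theta=1903/1440 (≈1.3215)
After 7 (propagate distance d=22): x=5381/360 (≈14.9472) theta=1903/1440 (≈1.3215)
After 8 (curved mirror R=23): x=5381/360 (≈14.9472) theta=721/33120 (≈0.0218)
After 9 (propagate distance d=36 (to screen)): x=32563/2070 (≈15.7309) theta=721/33120 (≈0.0218)
|theta_initial|=0.4000 |theta_final|=721/33120 (≈0.0218) -> not increased

Answer: no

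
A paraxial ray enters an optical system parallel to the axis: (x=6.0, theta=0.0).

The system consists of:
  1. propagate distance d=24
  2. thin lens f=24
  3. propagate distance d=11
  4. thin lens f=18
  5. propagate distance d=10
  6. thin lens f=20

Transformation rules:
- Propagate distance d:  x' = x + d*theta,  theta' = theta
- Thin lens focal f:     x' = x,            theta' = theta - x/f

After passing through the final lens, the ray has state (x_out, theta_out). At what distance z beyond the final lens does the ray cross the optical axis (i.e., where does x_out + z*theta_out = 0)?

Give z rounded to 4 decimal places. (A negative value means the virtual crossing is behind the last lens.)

Answer: -2.7941

Derivation:
Initial: x=6.0000 theta=0.0000
After 1 (propagate distance d=24): x=6.0000 theta=0.0000
After 2 (thin lens f=24): x=6.0000 theta=-0.2500
After 3 (propagate distance d=11): x=3.2500 theta=-0.2500
After 4 (thin lens f=18): x=3.2500 theta=-31/72 (≈-0.4306)
After 5 (propagate distance d=10): x=-19/18 (≈-1.0556) theta=-31/72 (≈-0.4306)
After 6 (thin lens f=20): x=-19/18 (≈-1.0556) theta=-17/45 (≈-0.3778)
z_focus = -x_out/theta_out = -(-19/18)/(-17/45) = -95/34 ≈ -2.7941
Rounded to 4 decimal places: z = -2.7941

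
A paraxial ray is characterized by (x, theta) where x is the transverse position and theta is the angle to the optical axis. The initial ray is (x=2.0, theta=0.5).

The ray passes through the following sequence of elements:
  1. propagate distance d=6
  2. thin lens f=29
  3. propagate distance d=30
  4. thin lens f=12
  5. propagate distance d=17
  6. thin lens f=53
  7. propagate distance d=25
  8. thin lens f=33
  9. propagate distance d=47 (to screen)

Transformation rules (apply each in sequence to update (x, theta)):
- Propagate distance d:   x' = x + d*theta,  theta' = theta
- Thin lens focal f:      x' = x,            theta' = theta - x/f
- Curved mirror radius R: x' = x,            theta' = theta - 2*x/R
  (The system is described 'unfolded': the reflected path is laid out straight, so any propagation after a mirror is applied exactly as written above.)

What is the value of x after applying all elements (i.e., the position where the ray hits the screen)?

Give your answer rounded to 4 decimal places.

Initial: x=2.0000 theta=0.5000
After 1 (propagate distance d=6): x=5.0000 theta=0.5000
After 2 (thin lens f=29): x=5.0000 theta=19/58 (≈0.3276)
After 3 (propagate distance d=30): x=430/29 (≈14.8276) theta=19/58 (≈0.3276)
After 4 (thin lens f=12): x=430/29 (≈14.8276) theta=-79/87 (≈-0.9080)
After 5 (propagate distance d=17): x=-53/87 (≈-0.6092) theta=-79/87 (≈-0.9080)
After 6 (thin lens f=53): x=-53/87 (≈-0.6092) theta=-26/29 (≈-0.8966)
After 7 (propagate distance d=25): x=-2003/87 (≈-23.0230) theta=-26/29 (≈-0.8966)
After 8 (thin lens f=33): x=-2003/87 (≈-23.0230) theta=-571/2871 (≈-0.1989)
After 9 (propagate distance d=47 (to screen)): x=-92936/2871 (≈-32.3706) theta=-571/2871 (≈-0.1989)
Rounded to 4 decimal places: x = -32.3706

Answer: -32.3706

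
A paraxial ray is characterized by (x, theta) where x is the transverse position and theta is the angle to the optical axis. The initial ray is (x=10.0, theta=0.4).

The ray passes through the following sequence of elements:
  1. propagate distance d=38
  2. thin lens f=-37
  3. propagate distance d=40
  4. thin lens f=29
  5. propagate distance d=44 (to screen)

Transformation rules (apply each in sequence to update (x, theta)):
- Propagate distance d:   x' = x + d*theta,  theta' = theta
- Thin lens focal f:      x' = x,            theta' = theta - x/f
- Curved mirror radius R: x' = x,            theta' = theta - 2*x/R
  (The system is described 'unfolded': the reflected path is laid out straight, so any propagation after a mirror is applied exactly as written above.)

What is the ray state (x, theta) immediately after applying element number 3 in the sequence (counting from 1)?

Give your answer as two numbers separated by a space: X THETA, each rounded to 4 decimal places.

Initial: x=10.0000 theta=0.4000
After 1 (propagate distance d=38): x=25.2000 theta=0.4000
After 2 (thin lens f=-37): x=25.2000 theta=40/37 (≈1.0811)
After 3 (propagate distance d=40): x=12662/185 (≈68.4432) theta=40/37 (≈1.0811)
Rounded to 4 decimal places: x = 68.4432, theta = 1.0811

Answer: 68.4432 1.0811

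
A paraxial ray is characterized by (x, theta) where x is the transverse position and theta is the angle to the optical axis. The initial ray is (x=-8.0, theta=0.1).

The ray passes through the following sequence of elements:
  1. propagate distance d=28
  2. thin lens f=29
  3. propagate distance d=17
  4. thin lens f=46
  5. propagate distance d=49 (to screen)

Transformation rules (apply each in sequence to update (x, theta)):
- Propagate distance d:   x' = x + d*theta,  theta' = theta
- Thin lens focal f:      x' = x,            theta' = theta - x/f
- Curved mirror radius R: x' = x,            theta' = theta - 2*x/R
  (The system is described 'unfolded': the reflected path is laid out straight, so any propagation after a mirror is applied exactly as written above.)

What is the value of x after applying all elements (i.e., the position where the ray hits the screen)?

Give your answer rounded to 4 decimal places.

Initial: x=-8.0000 theta=0.1000
After 1 (propagate distance d=28): x=-5.2000 theta=0.1000
After 2 (thin lens f=29): x=-5.2000 theta=81/290 (≈0.2793)
After 3 (propagate distance d=17): x=-131/290 (≈-0.4517) theta=81/290 (≈0.2793)
After 4 (thin lens f=46): x=-131/290 (≈-0.4517) theta=133/460 (≈0.2891)
After 5 (propagate distance d=49 (to screen)): x=182967/13340 (≈13.7157) theta=133/460 (≈0.2891)
Rounded to 4 decimal places: x = 13.7157

Answer: 13.7157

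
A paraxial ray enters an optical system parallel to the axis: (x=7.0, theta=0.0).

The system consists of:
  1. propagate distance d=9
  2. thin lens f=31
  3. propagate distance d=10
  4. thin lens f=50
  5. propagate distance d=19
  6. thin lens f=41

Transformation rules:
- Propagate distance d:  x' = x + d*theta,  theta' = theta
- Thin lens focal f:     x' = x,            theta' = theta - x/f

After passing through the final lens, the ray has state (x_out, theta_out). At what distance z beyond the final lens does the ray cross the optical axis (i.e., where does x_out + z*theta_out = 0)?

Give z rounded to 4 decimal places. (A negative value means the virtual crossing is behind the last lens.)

Answer: -4.6933

Derivation:
Initial: x=7.0000 theta=0.0000
After 1 (propagate distance d=9): x=7.0000 theta=0.0000
After 2 (thin lens f=31): x=7.0000 theta=-7/31 (≈-0.2258)
After 3 (propagate distance d=10): x=147/31 (≈4.7419) theta=-7/31 (≈-0.2258)
After 4 (thin lens f=50): x=147/31 (≈4.7419) theta=-497/1550 (≈-0.3206)
After 5 (propagate distance d=19): x=-2093/1550 (≈-1.3503) theta=-497/1550 (≈-0.3206)
After 6 (thin lens f=41): x=-2093/1550 (≈-1.3503) theta=-9142/31775 (≈-0.2877)
z_focus = -x_out/theta_out = -(-2093/1550)/(-9142/31775) = -12259/2612 ≈ -4.6933
Rounded to 4 decimal places: z = -4.6933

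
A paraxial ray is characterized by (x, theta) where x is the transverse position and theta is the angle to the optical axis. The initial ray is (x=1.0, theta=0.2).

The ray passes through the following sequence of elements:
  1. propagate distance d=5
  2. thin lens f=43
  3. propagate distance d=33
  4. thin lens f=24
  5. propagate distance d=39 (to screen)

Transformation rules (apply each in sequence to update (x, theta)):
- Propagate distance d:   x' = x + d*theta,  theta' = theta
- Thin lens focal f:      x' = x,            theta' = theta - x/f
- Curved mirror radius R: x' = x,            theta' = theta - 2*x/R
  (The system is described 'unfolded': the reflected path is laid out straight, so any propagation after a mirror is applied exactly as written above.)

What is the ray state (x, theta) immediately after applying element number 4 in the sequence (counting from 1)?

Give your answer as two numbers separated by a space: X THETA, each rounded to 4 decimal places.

Initial: x=1.0000 theta=0.2000
After 1 (propagate distance d=5): x=2.0000 theta=0.2000
After 2 (thin lens f=43): x=2.0000 theta=33/215 (≈0.1535)
After 3 (propagate distance d=33): x=1519/215 (≈7.0651) theta=33/215 (≈0.1535)
After 4 (thin lens f=24): x=1519/215 (≈7.0651) theta=-727/5160 (≈-0.1409)
Rounded to 4 decimal places: x = 7.0651, theta = -0.1409

Answer: 7.0651 -0.1409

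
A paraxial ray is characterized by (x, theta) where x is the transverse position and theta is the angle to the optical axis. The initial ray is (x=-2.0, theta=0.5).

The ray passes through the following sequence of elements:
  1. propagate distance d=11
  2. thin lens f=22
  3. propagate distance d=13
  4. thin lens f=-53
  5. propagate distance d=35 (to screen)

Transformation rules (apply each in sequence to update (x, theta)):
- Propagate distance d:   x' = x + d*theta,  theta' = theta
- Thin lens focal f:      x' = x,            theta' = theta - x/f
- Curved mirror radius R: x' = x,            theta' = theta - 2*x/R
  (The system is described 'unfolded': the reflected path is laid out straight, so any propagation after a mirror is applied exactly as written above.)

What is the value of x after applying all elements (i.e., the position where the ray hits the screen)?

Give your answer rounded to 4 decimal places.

Answer: 25.1016

Derivation:
Initial: x=-2.0000 theta=0.5000
After 1 (propagate distance d=11): x=3.5000 theta=0.5000
After 2 (thin lens f=22): x=3.5000 theta=15/44 (≈0.3409)
After 3 (propagate distance d=13): x=349/44 (≈7.9318) theta=15/44 (≈0.3409)
After 4 (thin lens f=-53): x=349/44 (≈7.9318) theta=26/53 (≈0.4906)
After 5 (propagate distance d=35 (to screen)): x=58537/2332 (≈25.1016) theta=26/53 (≈0.4906)
Rounded to 4 decimal places: x = 25.1016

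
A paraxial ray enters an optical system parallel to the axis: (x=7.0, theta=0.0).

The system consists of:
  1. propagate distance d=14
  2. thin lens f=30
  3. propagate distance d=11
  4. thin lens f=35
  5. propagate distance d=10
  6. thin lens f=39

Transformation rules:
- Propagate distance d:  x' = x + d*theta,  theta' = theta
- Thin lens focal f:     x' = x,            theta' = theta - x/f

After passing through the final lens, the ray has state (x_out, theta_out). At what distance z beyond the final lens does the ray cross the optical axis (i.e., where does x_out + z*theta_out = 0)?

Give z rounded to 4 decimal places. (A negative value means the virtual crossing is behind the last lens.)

Initial: x=7.0000 theta=0.0000
After 1 (propagate distance d=14): x=7.0000 theta=0.0000
After 2 (thin lens f=30): x=7.0000 theta=-7/30 (≈-0.2333)
After 3 (propagate distance d=11): x=133/30 (≈4.4333) theta=-7/30 (≈-0.2333)
After 4 (thin lens f=35): x=133/30 (≈4.4333) theta=-0.3600
After 5 (propagate distance d=10): x=5/6 (≈0.8333) theta=-0.3600
After 6 (thin lens f=39): x=5/6 (≈0.8333) theta=-2231/5850 (≈-0.3814)
z_focus = -x_out/theta_out = -(5/6)/(-2231/5850) = 4875/2231 ≈ 2.1851
Rounded to 4 decimal places: z = 2.1851

Answer: 2.1851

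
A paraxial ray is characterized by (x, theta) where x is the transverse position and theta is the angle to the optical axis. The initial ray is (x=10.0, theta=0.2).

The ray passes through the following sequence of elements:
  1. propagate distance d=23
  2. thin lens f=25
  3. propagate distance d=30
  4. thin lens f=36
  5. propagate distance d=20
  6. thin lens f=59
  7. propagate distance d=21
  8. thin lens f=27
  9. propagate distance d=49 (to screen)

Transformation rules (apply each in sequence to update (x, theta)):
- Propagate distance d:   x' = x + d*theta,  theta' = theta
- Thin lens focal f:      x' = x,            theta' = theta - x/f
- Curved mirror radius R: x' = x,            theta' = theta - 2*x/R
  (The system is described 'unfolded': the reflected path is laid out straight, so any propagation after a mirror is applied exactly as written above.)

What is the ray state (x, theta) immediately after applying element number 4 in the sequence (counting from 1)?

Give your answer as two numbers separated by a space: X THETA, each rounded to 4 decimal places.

Answer: 3.0800 -0.4696

Derivation:
Initial: x=10.0000 theta=0.2000
After 1 (propagate distance d=23): x=14.6000 theta=0.2000
After 2 (thin lens f=25): x=14.6000 theta=-0.3840
After 3 (propagate distance d=30): x=3.0800 theta=-0.3840
After 4 (thin lens f=36): x=3.0800 theta=-2113/4500 (≈-0.4696)
Rounded to 4 decimal places: x = 3.0800, theta = -0.4696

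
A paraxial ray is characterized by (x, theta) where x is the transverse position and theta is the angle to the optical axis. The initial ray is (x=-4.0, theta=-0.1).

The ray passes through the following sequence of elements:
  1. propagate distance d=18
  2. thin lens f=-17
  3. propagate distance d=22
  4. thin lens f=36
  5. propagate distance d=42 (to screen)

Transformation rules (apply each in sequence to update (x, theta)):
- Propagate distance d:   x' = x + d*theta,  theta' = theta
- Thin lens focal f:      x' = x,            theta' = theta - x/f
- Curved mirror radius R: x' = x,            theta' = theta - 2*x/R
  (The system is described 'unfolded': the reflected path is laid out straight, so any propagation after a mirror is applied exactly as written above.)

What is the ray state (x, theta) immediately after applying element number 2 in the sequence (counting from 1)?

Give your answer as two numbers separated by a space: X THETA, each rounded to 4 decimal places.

Initial: x=-4.0000 theta=-0.1000
After 1 (propagate distance d=18): x=-5.8000 theta=-0.1000
After 2 (thin lens f=-17): x=-5.8000 theta=-15/34 (≈-0.4412)
Rounded to 4 decimal places: x = -5.8000, theta = -0.4412

Answer: -5.8000 -0.4412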